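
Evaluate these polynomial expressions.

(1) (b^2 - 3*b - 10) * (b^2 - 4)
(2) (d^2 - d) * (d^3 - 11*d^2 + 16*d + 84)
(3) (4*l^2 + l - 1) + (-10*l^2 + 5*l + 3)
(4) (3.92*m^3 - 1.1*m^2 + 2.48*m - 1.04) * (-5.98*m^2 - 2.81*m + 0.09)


(1) = b^4 - 3*b^3 - 14*b^2 + 12*b + 40
(2) = d^5 - 12*d^4 + 27*d^3 + 68*d^2 - 84*d
(3) = -6*l^2 + 6*l + 2
(4) = -23.4416*m^5 - 4.4372*m^4 - 11.3866*m^3 - 0.8486*m^2 + 3.1456*m - 0.0936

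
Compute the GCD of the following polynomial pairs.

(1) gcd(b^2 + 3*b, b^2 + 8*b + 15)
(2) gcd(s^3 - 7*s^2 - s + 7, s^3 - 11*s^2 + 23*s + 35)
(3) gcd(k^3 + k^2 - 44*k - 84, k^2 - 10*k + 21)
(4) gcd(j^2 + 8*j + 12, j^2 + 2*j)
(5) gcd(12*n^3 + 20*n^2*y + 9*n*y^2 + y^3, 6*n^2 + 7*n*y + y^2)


(1) = gcd(b*(b + 3), (b + 3)*(b + 5)) = b + 3
(2) = s^2 - 6*s - 7
(3) = k - 7
(4) = gcd((j + 2)*(j + 6), j*(j + 2)) = j + 2
(5) = 6*n^2 + 7*n*y + y^2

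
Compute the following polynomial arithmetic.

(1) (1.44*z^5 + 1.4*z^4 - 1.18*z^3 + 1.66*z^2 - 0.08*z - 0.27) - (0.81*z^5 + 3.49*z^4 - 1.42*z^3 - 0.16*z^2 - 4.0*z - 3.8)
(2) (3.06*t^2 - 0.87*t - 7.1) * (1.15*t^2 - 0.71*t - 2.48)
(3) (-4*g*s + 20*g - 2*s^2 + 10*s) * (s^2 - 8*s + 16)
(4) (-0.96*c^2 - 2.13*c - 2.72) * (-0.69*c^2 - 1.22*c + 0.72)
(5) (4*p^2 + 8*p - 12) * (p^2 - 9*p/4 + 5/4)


(1) = 0.63*z^5 - 2.09*z^4 + 0.24*z^3 + 1.82*z^2 + 3.92*z + 3.53
(2) = 3.519*t^4 - 3.1731*t^3 - 15.1361*t^2 + 7.1986*t + 17.608
(3) = -4*g*s^3 + 52*g*s^2 - 224*g*s + 320*g - 2*s^4 + 26*s^3 - 112*s^2 + 160*s
(4) = 0.6624*c^4 + 2.6409*c^3 + 3.7842*c^2 + 1.7848*c - 1.9584
(5) = 4*p^4 - p^3 - 25*p^2 + 37*p - 15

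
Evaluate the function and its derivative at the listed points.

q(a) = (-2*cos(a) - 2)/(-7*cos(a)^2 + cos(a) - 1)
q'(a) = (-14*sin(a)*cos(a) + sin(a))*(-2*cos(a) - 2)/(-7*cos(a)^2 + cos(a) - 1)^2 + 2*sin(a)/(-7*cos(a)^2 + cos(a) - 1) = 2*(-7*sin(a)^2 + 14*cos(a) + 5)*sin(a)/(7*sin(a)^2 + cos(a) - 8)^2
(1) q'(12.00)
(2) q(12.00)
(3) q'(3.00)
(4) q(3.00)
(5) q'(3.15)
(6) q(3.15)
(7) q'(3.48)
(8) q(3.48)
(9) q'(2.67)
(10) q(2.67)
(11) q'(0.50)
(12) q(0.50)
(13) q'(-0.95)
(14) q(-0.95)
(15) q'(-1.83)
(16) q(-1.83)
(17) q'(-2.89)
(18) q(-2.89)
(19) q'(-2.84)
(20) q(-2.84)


(1) = -0.60
(2) = 0.72
(3) = -0.03
(4) = 0.00
(5) = 0.00
(6) = 0.00
(7) = 0.09
(8) = 0.01
(9) = -0.15
(10) = 0.03
(11) = 0.49
(12) = 0.68
(13) = -1.78
(14) = 1.14
(15) = 3.37
(16) = 0.87
(17) = 0.06
(18) = 0.01
(19) = 0.08
(20) = 0.01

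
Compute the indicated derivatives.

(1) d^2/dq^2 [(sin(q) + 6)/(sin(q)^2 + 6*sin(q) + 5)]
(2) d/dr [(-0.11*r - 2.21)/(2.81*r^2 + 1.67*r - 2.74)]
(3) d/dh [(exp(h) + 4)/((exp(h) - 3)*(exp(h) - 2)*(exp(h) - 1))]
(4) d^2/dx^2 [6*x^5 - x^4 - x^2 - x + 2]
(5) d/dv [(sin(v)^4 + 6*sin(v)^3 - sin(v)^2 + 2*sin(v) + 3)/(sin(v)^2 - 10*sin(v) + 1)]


(1) = (-sin(q)^4 - 17*sin(q)^3 - 59*sin(q)^2 + 29*sin(q) + 312)/((sin(q) + 1)^2*(sin(q) + 5)^3)
(2) = (0.3091*r^2 + 12.4202*r + 3.9921)/(7.8961*r^4 + 9.3854*r^3 - 12.6099*r^2 - 9.1516*r + 7.5076)
(3) = 2*(-exp(3*h) - 3*exp(2*h) + 24*exp(h) - 25)*exp(h)/(exp(6*h) - 12*exp(5*h) + 58*exp(4*h) - 144*exp(3*h) + 193*exp(2*h) - 132*exp(h) + 36)
(4) = 120*x^3 - 12*x^2 - 2
(5) = 2*(sin(v)^5 - 12*sin(v)^4 - 58*sin(v)^3 + 13*sin(v)^2 - 4*sin(v) + 16)*cos(v)/(sin(v)^2 - 10*sin(v) + 1)^2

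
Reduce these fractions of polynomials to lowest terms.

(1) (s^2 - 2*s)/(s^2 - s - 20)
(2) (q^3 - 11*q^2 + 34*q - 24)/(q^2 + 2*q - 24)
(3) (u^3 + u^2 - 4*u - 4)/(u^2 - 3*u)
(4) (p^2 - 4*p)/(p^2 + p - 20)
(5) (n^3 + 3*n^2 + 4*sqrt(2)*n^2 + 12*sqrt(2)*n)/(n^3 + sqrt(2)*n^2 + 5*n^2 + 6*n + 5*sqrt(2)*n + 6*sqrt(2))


(1) = (s^2 - 2*s)/(s^2 - s - 20)
(2) = (q^2 - 7*q + 6)/(q + 6)
(3) = (u^3 + u^2 - 4*u - 4)/(u^2 - 3*u)
(4) = p/(p + 5)
(5) = (n^2 + 4*sqrt(2)*n)/(n^2 + n*(sqrt(2) + 2) + 2*sqrt(2))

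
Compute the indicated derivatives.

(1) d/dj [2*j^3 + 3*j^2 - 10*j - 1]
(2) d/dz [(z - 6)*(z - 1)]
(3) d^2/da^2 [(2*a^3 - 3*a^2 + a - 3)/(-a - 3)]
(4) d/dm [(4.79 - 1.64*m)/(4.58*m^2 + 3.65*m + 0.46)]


(1) = 6*j^2 + 6*j - 10
(2) = 2*z - 7
(3) = 2*(-2*a^3 - 18*a^2 - 54*a + 33)/(a^3 + 9*a^2 + 27*a + 27)
(4) = (7.5112*m^2 - 43.8764*m - 18.2379)/(20.9764*m^4 + 33.434*m^3 + 17.5361*m^2 + 3.358*m + 0.2116)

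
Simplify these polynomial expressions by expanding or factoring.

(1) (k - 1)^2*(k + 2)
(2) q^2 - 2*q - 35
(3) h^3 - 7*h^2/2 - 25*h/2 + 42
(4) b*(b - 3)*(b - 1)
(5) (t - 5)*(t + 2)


(1) = k^3 - 3*k + 2
(2) = (q - 7)*(q + 5)
(3) = (h - 4)*(h - 3)*(h + 7/2)
(4) = b^3 - 4*b^2 + 3*b
(5) = t^2 - 3*t - 10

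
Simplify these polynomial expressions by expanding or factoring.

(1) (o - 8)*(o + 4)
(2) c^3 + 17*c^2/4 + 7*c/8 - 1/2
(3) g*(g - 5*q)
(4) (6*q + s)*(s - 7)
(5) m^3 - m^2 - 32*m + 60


(1) = o^2 - 4*o - 32
(2) = (c - 1/4)*(c + 1/2)*(c + 4)
(3) = g^2 - 5*g*q
(4) = 6*q*s - 42*q + s^2 - 7*s
(5) = (m - 5)*(m - 2)*(m + 6)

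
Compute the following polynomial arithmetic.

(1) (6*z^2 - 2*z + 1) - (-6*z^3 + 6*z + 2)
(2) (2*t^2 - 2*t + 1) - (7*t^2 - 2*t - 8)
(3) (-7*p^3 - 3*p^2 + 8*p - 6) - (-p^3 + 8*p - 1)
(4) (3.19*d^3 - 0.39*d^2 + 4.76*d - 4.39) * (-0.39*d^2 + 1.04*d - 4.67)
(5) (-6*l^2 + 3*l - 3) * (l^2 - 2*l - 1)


(1) = 6*z^3 + 6*z^2 - 8*z - 1
(2) = 9 - 5*t^2
(3) = -6*p^3 - 3*p^2 - 5
(4) = -1.2441*d^5 + 3.4697*d^4 - 17.1593*d^3 + 8.4838*d^2 - 26.7948*d + 20.5013
(5) = -6*l^4 + 15*l^3 - 3*l^2 + 3*l + 3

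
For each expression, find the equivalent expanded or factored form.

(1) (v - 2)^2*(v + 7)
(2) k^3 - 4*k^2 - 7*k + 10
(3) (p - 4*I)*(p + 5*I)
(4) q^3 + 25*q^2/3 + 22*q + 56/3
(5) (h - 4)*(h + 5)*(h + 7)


(1) = v^3 + 3*v^2 - 24*v + 28
(2) = (k - 5)*(k - 1)*(k + 2)
(3) = p^2 + I*p + 20
(4) = (q + 2)*(q + 7/3)*(q + 4)
(5) = h^3 + 8*h^2 - 13*h - 140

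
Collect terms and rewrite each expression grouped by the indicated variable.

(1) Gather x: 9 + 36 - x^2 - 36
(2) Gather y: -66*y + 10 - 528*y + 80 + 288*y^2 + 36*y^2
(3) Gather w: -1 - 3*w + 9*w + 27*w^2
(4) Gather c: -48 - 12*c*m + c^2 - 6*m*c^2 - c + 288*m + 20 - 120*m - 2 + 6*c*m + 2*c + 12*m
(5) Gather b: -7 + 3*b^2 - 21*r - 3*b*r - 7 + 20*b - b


(1) = 9 - x^2
(2) = 324*y^2 - 594*y + 90
(3) = 27*w^2 + 6*w - 1
(4) = c^2*(1 - 6*m) + c*(1 - 6*m) + 180*m - 30
(5) = 3*b^2 + b*(19 - 3*r) - 21*r - 14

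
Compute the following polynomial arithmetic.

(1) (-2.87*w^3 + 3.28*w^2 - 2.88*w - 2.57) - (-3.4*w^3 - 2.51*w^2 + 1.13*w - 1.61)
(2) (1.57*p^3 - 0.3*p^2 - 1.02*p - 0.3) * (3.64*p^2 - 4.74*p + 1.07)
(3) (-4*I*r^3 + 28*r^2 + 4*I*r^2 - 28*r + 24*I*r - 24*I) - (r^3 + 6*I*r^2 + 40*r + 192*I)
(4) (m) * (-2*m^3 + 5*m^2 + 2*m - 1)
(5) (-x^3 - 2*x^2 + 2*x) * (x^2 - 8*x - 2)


(1) = 0.53*w^3 + 5.79*w^2 - 4.01*w - 0.96
(2) = 5.7148*p^5 - 8.5338*p^4 - 0.6109*p^3 + 3.4218*p^2 + 0.3306*p - 0.321
(3) = -r^3 - 4*I*r^3 + 28*r^2 - 2*I*r^2 - 68*r + 24*I*r - 216*I
(4) = -2*m^4 + 5*m^3 + 2*m^2 - m
(5) = -x^5 + 6*x^4 + 20*x^3 - 12*x^2 - 4*x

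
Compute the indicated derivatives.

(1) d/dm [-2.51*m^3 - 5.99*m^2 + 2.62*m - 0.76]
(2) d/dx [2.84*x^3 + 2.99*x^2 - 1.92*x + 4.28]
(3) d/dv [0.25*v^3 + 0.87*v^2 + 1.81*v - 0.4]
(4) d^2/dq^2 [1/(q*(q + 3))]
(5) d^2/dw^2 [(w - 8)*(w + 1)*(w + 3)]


(1) = -7.53*m^2 - 11.98*m + 2.62
(2) = 8.52*x^2 + 5.98*x - 1.92
(3) = 0.75*v^2 + 1.74*v + 1.81
(4) = 2*(q^2 + q*(q + 3) + (q + 3)^2)/(q^3*(q + 3)^3)
(5) = 6*w - 8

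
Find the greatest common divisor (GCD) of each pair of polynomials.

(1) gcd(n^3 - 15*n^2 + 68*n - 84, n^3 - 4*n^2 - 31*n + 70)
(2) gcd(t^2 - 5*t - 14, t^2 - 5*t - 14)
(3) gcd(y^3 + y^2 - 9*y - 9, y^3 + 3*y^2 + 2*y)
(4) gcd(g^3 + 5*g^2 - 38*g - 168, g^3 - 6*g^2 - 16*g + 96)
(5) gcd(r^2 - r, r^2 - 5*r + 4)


(1) = gcd((n - 7)*(n - 6)*(n - 2), (n - 7)*(n - 2)*(n + 5)) = n^2 - 9*n + 14
(2) = gcd((t - 7)*(t + 2), (t - 7)*(t + 2)) = t^2 - 5*t - 14
(3) = gcd((y - 3)*(y + 1)*(y + 3), y*(y + 1)*(y + 2)) = y + 1
(4) = gcd((g - 6)*(g + 4)*(g + 7), (g - 6)*(g - 4)*(g + 4)) = g^2 - 2*g - 24
(5) = r - 1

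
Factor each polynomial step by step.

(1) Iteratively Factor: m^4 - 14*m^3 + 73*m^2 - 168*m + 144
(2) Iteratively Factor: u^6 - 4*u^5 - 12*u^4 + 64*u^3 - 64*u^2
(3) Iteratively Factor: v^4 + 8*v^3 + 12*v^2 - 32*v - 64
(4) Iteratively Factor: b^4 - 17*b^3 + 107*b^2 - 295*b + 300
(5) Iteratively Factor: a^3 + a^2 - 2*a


(1) = (m - 4)*(m^3 - 10*m^2 + 33*m - 36) = (m - 4)*(m - 3)*(m^2 - 7*m + 12) = (m - 4)^2*(m - 3)*(m - 3)
(2) = (u + 4)*(u^5 - 8*u^4 + 20*u^3 - 16*u^2) = (u - 2)*(u + 4)*(u^4 - 6*u^3 + 8*u^2) = u*(u - 2)*(u + 4)*(u^3 - 6*u^2 + 8*u) = u^2*(u - 2)*(u + 4)*(u^2 - 6*u + 8) = u^2*(u - 4)*(u - 2)*(u + 4)*(u - 2)
(3) = (v + 2)*(v^3 + 6*v^2 - 32) = (v + 2)*(v + 4)*(v^2 + 2*v - 8) = (v + 2)*(v + 4)^2*(v - 2)
(4) = (b - 3)*(b^3 - 14*b^2 + 65*b - 100) = (b - 4)*(b - 3)*(b^2 - 10*b + 25) = (b - 5)*(b - 4)*(b - 3)*(b - 5)
(5) = (a)*(a^2 + a - 2) = a*(a - 1)*(a + 2)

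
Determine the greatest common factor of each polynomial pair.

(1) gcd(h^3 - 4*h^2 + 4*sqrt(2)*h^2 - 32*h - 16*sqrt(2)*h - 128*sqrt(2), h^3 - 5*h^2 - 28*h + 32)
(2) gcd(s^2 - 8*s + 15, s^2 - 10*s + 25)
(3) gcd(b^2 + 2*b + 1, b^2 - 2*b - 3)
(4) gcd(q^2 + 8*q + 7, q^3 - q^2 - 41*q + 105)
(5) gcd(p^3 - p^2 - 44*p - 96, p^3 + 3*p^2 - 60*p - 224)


(1) = gcd((h - 8)*(h + 4)*(h + 4*sqrt(2)), (h - 8)*(h - 1)*(h + 4)) = h^2 - 4*h - 32
(2) = gcd((s - 5)*(s - 3), (s - 5)^2) = s - 5
(3) = gcd((b + 1)^2, (b - 3)*(b + 1)) = b + 1
(4) = q + 7
(5) = gcd((p - 8)*(p + 3)*(p + 4), (p - 8)*(p + 4)*(p + 7)) = p^2 - 4*p - 32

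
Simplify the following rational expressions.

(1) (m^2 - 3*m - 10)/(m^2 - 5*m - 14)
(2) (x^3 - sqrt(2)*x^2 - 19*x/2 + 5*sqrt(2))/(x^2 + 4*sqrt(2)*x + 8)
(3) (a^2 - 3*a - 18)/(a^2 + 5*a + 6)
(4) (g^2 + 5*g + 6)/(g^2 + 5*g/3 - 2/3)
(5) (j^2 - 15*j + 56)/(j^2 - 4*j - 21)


(1) = (m - 5)/(m - 7)
(2) = (2*x^2 - 6*sqrt(2)*x + 5)/(2*x + 4*sqrt(2))
(3) = (a - 6)/(a + 2)
(4) = (3*g + 9)/(3*g - 1)
(5) = (j - 8)/(j + 3)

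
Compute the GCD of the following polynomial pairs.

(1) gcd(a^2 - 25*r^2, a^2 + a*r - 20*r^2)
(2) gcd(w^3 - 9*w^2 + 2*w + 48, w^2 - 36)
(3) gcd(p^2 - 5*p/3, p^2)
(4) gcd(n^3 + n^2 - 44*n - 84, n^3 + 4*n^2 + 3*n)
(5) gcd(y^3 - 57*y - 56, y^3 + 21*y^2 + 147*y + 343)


(1) = gcd((a - 5*r)*(a + 5*r), (a - 4*r)*(a + 5*r)) = a + 5*r
(2) = 1
(3) = gcd(p*(p - 5/3), p^2) = p
(4) = gcd((n - 7)*(n + 2)*(n + 6), n*(n + 1)*(n + 3)) = 1
(5) = gcd((y - 8)*(y + 1)*(y + 7), (y + 7)^3) = y + 7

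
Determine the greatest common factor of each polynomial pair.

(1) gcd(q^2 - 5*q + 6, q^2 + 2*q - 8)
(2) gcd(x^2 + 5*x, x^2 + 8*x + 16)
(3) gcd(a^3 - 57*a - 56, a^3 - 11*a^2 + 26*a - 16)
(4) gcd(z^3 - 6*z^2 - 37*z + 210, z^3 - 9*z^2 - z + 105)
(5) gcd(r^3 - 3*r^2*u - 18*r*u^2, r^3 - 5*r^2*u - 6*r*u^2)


(1) = gcd((q - 3)*(q - 2), (q - 2)*(q + 4)) = q - 2
(2) = 1
(3) = a - 8
(4) = z^2 - 12*z + 35
(5) = r^2 - 6*r*u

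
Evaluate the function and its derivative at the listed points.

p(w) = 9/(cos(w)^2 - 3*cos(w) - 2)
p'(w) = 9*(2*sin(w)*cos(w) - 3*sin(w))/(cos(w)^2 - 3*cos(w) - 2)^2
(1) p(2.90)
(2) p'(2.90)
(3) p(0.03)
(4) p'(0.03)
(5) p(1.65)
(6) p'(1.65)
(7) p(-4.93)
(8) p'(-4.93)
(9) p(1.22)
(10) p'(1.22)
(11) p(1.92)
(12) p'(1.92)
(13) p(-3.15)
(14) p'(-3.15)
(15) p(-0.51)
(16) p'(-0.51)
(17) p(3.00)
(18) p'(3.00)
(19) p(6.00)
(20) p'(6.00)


(1) = 4.85
(2) = -3.09
(3) = -2.25
(4) = -0.02
(5) = -5.12
(6) = -9.19
(7) = -3.46
(8) = -3.34
(9) = -3.09
(10) = -2.30
(11) = -10.51
(12) = -42.47
(13) = 4.50
(14) = -0.09
(15) = -2.33
(16) = 0.37
(17) = 4.62
(18) = -1.66
(19) = -2.27
(20) = 0.17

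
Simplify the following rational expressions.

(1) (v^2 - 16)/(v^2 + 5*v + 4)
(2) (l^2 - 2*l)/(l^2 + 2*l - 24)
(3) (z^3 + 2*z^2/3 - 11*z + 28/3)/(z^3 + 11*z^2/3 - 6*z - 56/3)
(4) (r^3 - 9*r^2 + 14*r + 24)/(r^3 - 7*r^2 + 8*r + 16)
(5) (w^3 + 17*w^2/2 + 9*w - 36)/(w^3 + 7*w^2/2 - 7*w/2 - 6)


(1) = (v - 4)/(v + 1)
(2) = (l^2 - 2*l)/(l^2 + 2*l - 24)
(3) = (z - 1)/(z + 2)
(4) = (r - 6)/(r - 4)
(5) = (w + 6)/(w + 1)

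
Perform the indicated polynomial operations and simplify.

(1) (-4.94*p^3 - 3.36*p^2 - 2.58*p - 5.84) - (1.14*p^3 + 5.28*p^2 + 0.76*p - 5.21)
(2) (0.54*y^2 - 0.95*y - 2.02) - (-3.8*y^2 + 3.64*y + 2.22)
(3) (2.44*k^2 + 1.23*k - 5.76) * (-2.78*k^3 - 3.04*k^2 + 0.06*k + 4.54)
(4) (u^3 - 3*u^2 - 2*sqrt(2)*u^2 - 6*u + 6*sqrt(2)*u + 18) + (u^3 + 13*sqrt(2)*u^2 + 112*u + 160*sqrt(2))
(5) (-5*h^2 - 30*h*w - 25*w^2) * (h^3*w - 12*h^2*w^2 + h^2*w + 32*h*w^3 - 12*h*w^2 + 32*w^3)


(1) = -6.08*p^3 - 8.64*p^2 - 3.34*p - 0.63
(2) = 4.34*y^2 - 4.59*y - 4.24
(3) = -6.7832*k^5 - 10.837*k^4 + 12.42*k^3 + 28.6618*k^2 + 5.2386*k - 26.1504
(4) = 2*u^3 - 3*u^2 + 11*sqrt(2)*u^2 + 6*sqrt(2)*u + 106*u + 18 + 160*sqrt(2)
(5) = -5*h^5*w + 30*h^4*w^2 - 5*h^4*w + 175*h^3*w^3 + 30*h^3*w^2 - 660*h^2*w^4 + 175*h^2*w^3 - 800*h*w^5 - 660*h*w^4 - 800*w^5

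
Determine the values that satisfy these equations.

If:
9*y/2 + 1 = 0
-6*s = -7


Then:
s = 7/6
y = -2/9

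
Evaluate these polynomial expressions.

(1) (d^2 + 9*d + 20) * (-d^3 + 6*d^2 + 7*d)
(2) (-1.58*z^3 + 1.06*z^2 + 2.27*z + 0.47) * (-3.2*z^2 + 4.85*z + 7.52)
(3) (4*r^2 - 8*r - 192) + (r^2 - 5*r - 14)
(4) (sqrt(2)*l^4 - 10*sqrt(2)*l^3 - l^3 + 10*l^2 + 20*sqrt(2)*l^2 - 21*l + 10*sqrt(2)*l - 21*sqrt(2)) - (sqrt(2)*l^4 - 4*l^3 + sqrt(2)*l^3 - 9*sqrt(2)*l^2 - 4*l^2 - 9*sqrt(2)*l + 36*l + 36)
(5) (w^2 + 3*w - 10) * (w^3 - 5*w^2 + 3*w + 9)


(1) = -d^5 - 3*d^4 + 41*d^3 + 183*d^2 + 140*d
(2) = 5.056*z^5 - 11.055*z^4 - 14.0046*z^3 + 17.4767*z^2 + 19.3499*z + 3.5344
(3) = 5*r^2 - 13*r - 206
(4) = -11*sqrt(2)*l^3 + 3*l^3 + 14*l^2 + 29*sqrt(2)*l^2 - 57*l + 19*sqrt(2)*l - 36 - 21*sqrt(2)
(5) = w^5 - 2*w^4 - 22*w^3 + 68*w^2 - 3*w - 90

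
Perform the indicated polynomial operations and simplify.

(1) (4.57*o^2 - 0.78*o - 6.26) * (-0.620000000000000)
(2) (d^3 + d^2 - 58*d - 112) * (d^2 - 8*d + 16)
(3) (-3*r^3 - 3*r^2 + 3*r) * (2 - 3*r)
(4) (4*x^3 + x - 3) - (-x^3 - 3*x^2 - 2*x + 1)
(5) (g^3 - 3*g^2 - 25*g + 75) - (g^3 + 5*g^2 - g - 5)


(1) = -2.8334*o^2 + 0.4836*o + 3.8812
(2) = d^5 - 7*d^4 - 50*d^3 + 368*d^2 - 32*d - 1792
(3) = 9*r^4 + 3*r^3 - 15*r^2 + 6*r
(4) = 5*x^3 + 3*x^2 + 3*x - 4
(5) = -8*g^2 - 24*g + 80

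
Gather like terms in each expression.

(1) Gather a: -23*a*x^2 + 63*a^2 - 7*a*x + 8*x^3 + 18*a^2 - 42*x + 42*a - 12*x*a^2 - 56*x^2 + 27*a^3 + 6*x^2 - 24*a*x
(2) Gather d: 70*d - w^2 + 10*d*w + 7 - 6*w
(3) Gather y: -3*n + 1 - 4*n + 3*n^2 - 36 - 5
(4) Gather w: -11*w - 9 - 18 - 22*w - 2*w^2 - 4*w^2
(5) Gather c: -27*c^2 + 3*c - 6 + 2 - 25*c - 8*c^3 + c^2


(1) = 27*a^3 + a^2*(81 - 12*x) + a*(-23*x^2 - 31*x + 42) + 8*x^3 - 50*x^2 - 42*x
(2) = d*(10*w + 70) - w^2 - 6*w + 7
(3) = 3*n^2 - 7*n - 40
(4) = -6*w^2 - 33*w - 27
(5) = -8*c^3 - 26*c^2 - 22*c - 4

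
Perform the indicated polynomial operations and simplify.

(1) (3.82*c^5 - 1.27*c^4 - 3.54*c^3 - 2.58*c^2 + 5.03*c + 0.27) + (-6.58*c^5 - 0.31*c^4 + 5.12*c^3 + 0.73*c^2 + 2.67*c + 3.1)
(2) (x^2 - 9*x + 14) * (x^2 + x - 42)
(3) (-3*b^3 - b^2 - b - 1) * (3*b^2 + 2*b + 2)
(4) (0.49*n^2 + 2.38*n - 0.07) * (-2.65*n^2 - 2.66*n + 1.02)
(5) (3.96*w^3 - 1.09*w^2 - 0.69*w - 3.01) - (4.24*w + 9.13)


(1) = -2.76*c^5 - 1.58*c^4 + 1.58*c^3 - 1.85*c^2 + 7.7*c + 3.37
(2) = x^4 - 8*x^3 - 37*x^2 + 392*x - 588
(3) = -9*b^5 - 9*b^4 - 11*b^3 - 7*b^2 - 4*b - 2
(4) = -1.2985*n^4 - 7.6104*n^3 - 5.6455*n^2 + 2.6138*n - 0.0714
(5) = 3.96*w^3 - 1.09*w^2 - 4.93*w - 12.14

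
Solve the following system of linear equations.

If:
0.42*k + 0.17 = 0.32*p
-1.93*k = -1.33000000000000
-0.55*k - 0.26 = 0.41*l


Then:
k = 0.69
l = -1.56
p = 1.44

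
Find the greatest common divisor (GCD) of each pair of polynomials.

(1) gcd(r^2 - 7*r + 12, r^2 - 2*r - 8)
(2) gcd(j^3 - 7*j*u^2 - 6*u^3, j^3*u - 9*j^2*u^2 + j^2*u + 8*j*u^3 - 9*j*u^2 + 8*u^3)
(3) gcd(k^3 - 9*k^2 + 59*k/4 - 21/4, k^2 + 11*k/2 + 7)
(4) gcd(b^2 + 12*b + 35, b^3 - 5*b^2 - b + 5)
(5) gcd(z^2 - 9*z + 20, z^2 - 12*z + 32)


(1) = r - 4
(2) = 1
(3) = gcd((k - 7)*(k - 3/2)*(k - 1/2), (k + 2)*(k + 7/2)) = 1
(4) = 1
(5) = z - 4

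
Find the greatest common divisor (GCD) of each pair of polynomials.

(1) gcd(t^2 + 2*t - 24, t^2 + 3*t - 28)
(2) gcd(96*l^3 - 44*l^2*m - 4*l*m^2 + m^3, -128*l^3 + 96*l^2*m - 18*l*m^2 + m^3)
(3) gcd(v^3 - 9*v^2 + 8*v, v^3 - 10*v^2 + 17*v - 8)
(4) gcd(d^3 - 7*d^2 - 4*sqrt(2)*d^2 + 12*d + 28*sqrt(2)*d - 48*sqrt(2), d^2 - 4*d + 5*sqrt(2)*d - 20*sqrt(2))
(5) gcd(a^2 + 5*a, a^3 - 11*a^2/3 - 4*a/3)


(1) = t - 4
(2) = gcd((-8*l + m)*(-2*l + m)*(6*l + m), (-8*l + m)^2*(-2*l + m)) = 16*l^2 - 10*l*m + m^2
(3) = gcd(v*(v - 8)*(v - 1), (v - 8)*(v - 1)^2) = v^2 - 9*v + 8
(4) = gcd((d - 4)*(d - 3)*(d - 4*sqrt(2)), (d - 4)*(d + 5*sqrt(2))) = d - 4
(5) = gcd(a*(a + 5), a*(a - 4)*(a + 1/3)) = a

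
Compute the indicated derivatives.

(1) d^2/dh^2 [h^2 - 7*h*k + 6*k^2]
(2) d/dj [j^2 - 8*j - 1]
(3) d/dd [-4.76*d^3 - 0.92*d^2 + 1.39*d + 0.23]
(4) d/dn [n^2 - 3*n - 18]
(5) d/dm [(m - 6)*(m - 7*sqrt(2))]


(1) = 2
(2) = 2*j - 8
(3) = -14.28*d^2 - 1.84*d + 1.39
(4) = 2*n - 3
(5) = 2*m - 7*sqrt(2) - 6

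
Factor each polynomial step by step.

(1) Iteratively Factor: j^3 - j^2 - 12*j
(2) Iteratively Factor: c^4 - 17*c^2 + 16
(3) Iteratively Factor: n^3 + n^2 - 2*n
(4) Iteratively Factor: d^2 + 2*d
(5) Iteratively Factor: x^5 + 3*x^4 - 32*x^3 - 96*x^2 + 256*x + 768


(1) = (j - 4)*(j^2 + 3*j) = (j - 4)*(j + 3)*(j)
(2) = (c + 1)*(c^3 - c^2 - 16*c + 16) = (c - 1)*(c + 1)*(c^2 - 16) = (c - 4)*(c - 1)*(c + 1)*(c + 4)
(3) = (n - 1)*(n^2 + 2*n) = n*(n - 1)*(n + 2)
(4) = (d + 2)*(d)
(5) = (x - 4)*(x^4 + 7*x^3 - 4*x^2 - 112*x - 192) = (x - 4)*(x + 4)*(x^3 + 3*x^2 - 16*x - 48) = (x - 4)^2*(x + 4)*(x^2 + 7*x + 12) = (x - 4)^2*(x + 4)^2*(x + 3)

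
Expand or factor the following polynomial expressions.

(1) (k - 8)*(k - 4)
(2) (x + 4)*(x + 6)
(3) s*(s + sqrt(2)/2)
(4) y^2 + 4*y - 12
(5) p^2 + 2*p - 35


(1) = k^2 - 12*k + 32
(2) = x^2 + 10*x + 24
(3) = s^2 + sqrt(2)*s/2
(4) = (y - 2)*(y + 6)
(5) = (p - 5)*(p + 7)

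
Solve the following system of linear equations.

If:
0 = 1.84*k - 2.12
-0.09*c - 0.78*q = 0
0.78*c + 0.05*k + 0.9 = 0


Then:
c = -1.23
k = 1.15
q = 0.14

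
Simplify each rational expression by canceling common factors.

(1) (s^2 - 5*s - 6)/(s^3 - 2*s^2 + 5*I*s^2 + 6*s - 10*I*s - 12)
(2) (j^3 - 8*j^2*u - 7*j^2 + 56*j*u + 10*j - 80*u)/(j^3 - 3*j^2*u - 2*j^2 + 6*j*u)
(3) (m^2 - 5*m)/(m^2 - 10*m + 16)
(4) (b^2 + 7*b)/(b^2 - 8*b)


(1) = (s^2 - 5*s - 6)/(s^3 + s^2*(-2 + 5*I) + s*(6 - 10*I) - 12)
(2) = (-j^2 + 8*j*u + 5*j - 40*u)/(-j^2 + 3*j*u)
(3) = (m^2 - 5*m)/(m^2 - 10*m + 16)
(4) = (b + 7)/(b - 8)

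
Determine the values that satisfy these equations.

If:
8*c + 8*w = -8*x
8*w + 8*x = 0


Then:
c = 0
w = -x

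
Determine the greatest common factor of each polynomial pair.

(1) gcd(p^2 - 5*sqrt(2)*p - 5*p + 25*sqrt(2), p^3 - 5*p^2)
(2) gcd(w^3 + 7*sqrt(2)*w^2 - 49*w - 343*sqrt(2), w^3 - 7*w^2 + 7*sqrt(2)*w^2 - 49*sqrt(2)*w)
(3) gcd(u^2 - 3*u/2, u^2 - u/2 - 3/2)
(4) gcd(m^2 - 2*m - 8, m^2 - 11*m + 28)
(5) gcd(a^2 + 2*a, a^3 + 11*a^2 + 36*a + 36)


(1) = gcd((p - 5)*(p - 5*sqrt(2)), p^2*(p - 5)) = p - 5
(2) = w^2 + w*(-7 + 7*sqrt(2)) - 49*sqrt(2)
(3) = u - 3/2
(4) = gcd((m - 4)*(m + 2), (m - 7)*(m - 4)) = m - 4
(5) = gcd(a*(a + 2), (a + 2)*(a + 3)*(a + 6)) = a + 2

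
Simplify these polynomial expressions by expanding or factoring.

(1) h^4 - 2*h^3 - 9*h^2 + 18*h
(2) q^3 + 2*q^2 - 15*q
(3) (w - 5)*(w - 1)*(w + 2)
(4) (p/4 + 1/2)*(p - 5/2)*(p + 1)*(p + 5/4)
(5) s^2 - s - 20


(1) = h*(h - 3)*(h - 2)*(h + 3)
(2) = q*(q - 3)*(q + 5)
(3) = w^3 - 4*w^2 - 7*w + 10
(4) = p^4/4 + 7*p^3/16 - 39*p^2/32 - 95*p/32 - 25/16
(5) = (s - 5)*(s + 4)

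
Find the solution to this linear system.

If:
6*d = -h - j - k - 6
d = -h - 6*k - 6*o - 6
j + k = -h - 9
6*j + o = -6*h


Then:
d = 1/2
h = 95/2 - 7*o
j = 41*o/6 - 95/2
k = o/6 - 9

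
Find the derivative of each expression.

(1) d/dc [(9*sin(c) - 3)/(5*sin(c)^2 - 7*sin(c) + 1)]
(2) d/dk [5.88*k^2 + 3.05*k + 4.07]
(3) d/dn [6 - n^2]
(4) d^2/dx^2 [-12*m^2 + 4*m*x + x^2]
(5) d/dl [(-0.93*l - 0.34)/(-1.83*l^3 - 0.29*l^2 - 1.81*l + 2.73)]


(1) = 3*(-15*sin(c)^2 + 10*sin(c) - 4)*cos(c)/(5*sin(c)^2 - 7*sin(c) + 1)^2
(2) = 11.76*k + 3.05
(3) = -2*n
(4) = 2
(5) = (1.7019*l^3 + 0.2697*l^2 + 1.6833*l - (0.93*l + 0.34)*(5.49*l^2 + 0.58*l + 1.81) - 2.5389)/(1.83*l^3 + 0.29*l^2 + 1.81*l - 2.73)^2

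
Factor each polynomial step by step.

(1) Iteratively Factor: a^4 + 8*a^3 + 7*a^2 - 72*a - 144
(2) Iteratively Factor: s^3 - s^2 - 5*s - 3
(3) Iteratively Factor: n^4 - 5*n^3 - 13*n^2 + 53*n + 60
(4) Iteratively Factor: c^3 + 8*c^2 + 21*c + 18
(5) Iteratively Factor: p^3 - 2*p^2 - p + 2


(1) = (a + 4)*(a^3 + 4*a^2 - 9*a - 36) = (a + 4)^2*(a^2 - 9) = (a - 3)*(a + 4)^2*(a + 3)
(2) = (s + 1)*(s^2 - 2*s - 3) = (s - 3)*(s + 1)*(s + 1)
(3) = (n + 1)*(n^3 - 6*n^2 - 7*n + 60) = (n + 1)*(n + 3)*(n^2 - 9*n + 20) = (n - 4)*(n + 1)*(n + 3)*(n - 5)
(4) = (c + 3)*(c^2 + 5*c + 6) = (c + 2)*(c + 3)*(c + 3)
(5) = (p - 1)*(p^2 - p - 2) = (p - 2)*(p - 1)*(p + 1)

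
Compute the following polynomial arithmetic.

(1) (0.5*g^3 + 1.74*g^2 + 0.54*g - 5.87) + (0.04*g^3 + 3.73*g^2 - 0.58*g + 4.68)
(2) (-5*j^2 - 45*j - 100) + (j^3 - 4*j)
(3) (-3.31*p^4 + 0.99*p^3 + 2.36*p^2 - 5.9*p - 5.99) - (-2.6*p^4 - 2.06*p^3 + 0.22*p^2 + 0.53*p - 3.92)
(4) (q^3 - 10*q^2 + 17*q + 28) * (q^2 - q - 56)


(1) = 0.54*g^3 + 5.47*g^2 - 0.04*g - 1.19
(2) = j^3 - 5*j^2 - 49*j - 100
(3) = -0.71*p^4 + 3.05*p^3 + 2.14*p^2 - 6.43*p - 2.07
(4) = q^5 - 11*q^4 - 29*q^3 + 571*q^2 - 980*q - 1568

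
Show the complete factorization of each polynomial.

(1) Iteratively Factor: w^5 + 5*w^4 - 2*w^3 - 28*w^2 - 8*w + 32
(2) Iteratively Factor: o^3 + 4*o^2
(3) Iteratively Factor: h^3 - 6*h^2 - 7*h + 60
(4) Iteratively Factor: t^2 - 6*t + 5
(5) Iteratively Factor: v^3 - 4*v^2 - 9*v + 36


(1) = (w - 1)*(w^4 + 6*w^3 + 4*w^2 - 24*w - 32) = (w - 1)*(w + 4)*(w^3 + 2*w^2 - 4*w - 8) = (w - 1)*(w + 2)*(w + 4)*(w^2 - 4) = (w - 1)*(w + 2)^2*(w + 4)*(w - 2)
(2) = (o)*(o^2 + 4*o) = o^2*(o + 4)
(3) = (h + 3)*(h^2 - 9*h + 20) = (h - 5)*(h + 3)*(h - 4)
(4) = (t - 1)*(t - 5)
(5) = (v + 3)*(v^2 - 7*v + 12) = (v - 4)*(v + 3)*(v - 3)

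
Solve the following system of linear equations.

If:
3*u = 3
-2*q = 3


Then:
q = -3/2
u = 1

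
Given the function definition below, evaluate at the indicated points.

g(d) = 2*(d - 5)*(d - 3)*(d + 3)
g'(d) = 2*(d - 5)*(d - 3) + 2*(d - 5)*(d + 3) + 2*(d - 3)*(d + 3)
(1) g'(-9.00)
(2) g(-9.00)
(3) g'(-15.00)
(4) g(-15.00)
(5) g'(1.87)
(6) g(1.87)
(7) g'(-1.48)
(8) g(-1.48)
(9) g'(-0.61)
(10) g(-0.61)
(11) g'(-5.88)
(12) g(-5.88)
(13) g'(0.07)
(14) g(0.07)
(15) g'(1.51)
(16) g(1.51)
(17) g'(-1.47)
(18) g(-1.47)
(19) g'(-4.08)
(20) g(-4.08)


(1) = 648.00
(2) = -2016.00
(3) = 1632.00
(4) = -8640.00
(5) = -34.42
(6) = 34.45
(7) = 24.74
(8) = 88.25
(9) = -3.57
(10) = 96.81
(11) = 307.05
(12) = -556.50
(13) = -19.37
(14) = 88.69
(15) = -34.52
(16) = 46.90
(17) = 24.37
(18) = 88.50
(19) = 163.48
(20) = -138.86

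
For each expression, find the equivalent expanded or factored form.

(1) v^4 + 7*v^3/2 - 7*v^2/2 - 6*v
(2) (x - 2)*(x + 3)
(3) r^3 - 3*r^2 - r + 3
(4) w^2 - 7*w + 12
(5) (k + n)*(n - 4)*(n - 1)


(1) = v*(v - 3/2)*(v + 1)*(v + 4)
(2) = x^2 + x - 6
(3) = (r - 3)*(r - 1)*(r + 1)
(4) = (w - 4)*(w - 3)
(5) = k*n^2 - 5*k*n + 4*k + n^3 - 5*n^2 + 4*n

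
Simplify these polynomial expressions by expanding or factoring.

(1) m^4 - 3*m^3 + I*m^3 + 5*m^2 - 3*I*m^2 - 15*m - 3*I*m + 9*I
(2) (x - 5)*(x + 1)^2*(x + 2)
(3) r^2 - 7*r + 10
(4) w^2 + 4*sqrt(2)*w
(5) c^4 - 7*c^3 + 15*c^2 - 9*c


(1) = (m - 3)*(m - I)^2*(m + 3*I)
(2) = x^4 - x^3 - 15*x^2 - 23*x - 10
(3) = (r - 5)*(r - 2)
(4) = w*(w + 4*sqrt(2))
(5) = c*(c - 3)^2*(c - 1)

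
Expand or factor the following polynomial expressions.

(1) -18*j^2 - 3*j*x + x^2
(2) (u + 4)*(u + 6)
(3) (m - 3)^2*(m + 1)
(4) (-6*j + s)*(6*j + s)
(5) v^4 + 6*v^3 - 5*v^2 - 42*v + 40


(1) = (-6*j + x)*(3*j + x)
(2) = u^2 + 10*u + 24
(3) = m^3 - 5*m^2 + 3*m + 9
(4) = -36*j^2 + s^2
(5) = (v - 2)*(v - 1)*(v + 4)*(v + 5)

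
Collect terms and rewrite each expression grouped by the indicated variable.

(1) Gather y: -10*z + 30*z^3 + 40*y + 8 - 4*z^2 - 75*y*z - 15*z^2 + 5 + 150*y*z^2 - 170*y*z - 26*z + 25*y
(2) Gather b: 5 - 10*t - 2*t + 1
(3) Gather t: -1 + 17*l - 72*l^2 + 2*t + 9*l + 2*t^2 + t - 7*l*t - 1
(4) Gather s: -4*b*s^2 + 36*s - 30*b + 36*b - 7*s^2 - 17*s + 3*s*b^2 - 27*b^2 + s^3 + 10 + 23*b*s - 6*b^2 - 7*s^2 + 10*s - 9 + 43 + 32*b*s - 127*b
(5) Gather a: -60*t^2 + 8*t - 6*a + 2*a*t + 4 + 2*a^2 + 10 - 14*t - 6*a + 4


(1) = y*(150*z^2 - 245*z + 65) + 30*z^3 - 19*z^2 - 36*z + 13
(2) = 6 - 12*t
(3) = -72*l^2 + 26*l + 2*t^2 + t*(3 - 7*l) - 2
(4) = -33*b^2 - 121*b + s^3 + s^2*(-4*b - 14) + s*(3*b^2 + 55*b + 29) + 44
(5) = 2*a^2 + a*(2*t - 12) - 60*t^2 - 6*t + 18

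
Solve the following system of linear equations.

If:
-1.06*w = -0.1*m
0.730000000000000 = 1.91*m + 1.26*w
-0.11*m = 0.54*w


Then:
No Solution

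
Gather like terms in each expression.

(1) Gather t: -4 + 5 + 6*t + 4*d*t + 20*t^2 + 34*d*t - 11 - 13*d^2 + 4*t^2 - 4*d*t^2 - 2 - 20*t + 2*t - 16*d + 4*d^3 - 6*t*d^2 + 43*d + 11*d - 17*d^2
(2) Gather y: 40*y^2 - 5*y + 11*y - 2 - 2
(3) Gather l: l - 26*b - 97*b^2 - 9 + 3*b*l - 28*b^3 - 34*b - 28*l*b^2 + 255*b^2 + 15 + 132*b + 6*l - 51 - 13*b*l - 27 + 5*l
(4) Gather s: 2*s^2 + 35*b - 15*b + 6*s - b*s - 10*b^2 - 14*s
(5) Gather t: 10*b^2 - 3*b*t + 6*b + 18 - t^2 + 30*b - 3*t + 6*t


(1) = 4*d^3 - 30*d^2 + 38*d + t^2*(24 - 4*d) + t*(-6*d^2 + 38*d - 12) - 12
(2) = 40*y^2 + 6*y - 4
(3) = -28*b^3 + 158*b^2 + 72*b + l*(-28*b^2 - 10*b + 12) - 72
(4) = -10*b^2 + 20*b + 2*s^2 + s*(-b - 8)
(5) = 10*b^2 + 36*b - t^2 + t*(3 - 3*b) + 18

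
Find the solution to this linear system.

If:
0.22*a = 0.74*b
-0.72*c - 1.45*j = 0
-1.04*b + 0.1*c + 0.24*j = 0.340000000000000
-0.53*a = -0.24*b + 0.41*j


Then:
a = -0.96
b = -0.29
c = -2.17
j = 1.08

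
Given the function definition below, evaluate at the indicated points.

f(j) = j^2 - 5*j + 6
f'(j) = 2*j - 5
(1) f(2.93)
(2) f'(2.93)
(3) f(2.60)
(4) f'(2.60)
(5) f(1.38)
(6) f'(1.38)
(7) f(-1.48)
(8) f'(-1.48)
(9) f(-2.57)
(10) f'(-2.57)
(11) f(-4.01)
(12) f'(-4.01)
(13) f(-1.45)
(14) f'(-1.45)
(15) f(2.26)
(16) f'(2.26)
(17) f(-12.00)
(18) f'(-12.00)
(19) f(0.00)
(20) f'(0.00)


(1) = -0.07
(2) = 0.86
(3) = -0.24
(4) = 0.20
(5) = 1.00
(6) = -2.24
(7) = 15.59
(8) = -7.96
(9) = 25.45
(10) = -10.14
(11) = 42.13
(12) = -13.02
(13) = 15.35
(14) = -7.90
(15) = -0.19
(16) = -0.48
(17) = 210.00
(18) = -29.00
(19) = 6.00
(20) = -5.00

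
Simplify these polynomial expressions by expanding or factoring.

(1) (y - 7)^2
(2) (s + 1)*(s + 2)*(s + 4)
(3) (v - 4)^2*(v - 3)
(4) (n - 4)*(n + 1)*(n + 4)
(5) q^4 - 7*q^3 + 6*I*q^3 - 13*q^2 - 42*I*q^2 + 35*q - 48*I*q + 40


(1) = y^2 - 14*y + 49
(2) = s^3 + 7*s^2 + 14*s + 8
(3) = v^3 - 11*v^2 + 40*v - 48
(4) = n^3 + n^2 - 16*n - 16
(5) = (q - 8)*(q + 5*I)*(-I*q + 1)*(I*q + I)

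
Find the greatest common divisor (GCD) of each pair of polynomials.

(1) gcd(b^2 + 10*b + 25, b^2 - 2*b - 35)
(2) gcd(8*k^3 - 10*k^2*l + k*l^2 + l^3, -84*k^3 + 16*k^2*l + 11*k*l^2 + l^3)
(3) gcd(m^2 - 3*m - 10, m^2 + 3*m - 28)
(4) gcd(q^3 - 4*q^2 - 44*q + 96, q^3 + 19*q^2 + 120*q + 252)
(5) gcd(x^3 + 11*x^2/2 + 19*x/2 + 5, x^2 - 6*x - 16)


(1) = b + 5
(2) = gcd((-2*k + l)*(-k + l)*(4*k + l), (-2*k + l)*(6*k + l)*(7*k + l)) = 2*k - l
(3) = gcd((m - 5)*(m + 2), (m - 4)*(m + 7)) = 1
(4) = q + 6
(5) = gcd((x + 1)*(x + 2)*(x + 5/2), (x - 8)*(x + 2)) = x + 2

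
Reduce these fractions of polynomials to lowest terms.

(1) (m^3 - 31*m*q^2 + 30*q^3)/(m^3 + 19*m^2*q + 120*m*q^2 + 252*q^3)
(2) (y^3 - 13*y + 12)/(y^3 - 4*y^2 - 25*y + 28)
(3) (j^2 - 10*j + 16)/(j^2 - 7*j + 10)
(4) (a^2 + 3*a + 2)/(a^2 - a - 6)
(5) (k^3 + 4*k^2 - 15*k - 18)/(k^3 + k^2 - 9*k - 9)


(1) = (m^2 - 6*m*q + 5*q^2)/(m^2 + 13*m*q + 42*q^2)
(2) = (y - 3)/(y - 7)
(3) = (j - 8)/(j - 5)
(4) = (a + 1)/(a - 3)
(5) = (k + 6)/(k + 3)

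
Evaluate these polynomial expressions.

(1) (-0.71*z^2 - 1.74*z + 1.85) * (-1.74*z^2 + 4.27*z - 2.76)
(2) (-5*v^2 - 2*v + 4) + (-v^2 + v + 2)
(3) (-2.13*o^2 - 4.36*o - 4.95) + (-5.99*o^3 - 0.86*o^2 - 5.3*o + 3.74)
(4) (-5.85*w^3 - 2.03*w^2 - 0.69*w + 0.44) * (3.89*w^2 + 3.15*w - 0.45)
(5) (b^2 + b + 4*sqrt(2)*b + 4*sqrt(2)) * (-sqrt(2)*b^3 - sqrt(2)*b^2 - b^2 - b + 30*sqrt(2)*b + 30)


(1) = 1.2354*z^4 - 0.0041*z^3 - 8.6892*z^2 + 12.7019*z - 5.106
(2) = -6*v^2 - v + 6
(3) = -5.99*o^3 - 2.99*o^2 - 9.66*o - 1.21
(4) = -22.7565*w^5 - 26.3242*w^4 - 6.4461*w^3 + 0.4516*w^2 + 1.6965*w - 0.198
(5) = -sqrt(2)*b^5 - 9*b^4 - 2*sqrt(2)*b^4 - 18*b^3 + 25*sqrt(2)*b^3 + 22*sqrt(2)*b^2 + 261*b^2 + 116*sqrt(2)*b + 270*b + 120*sqrt(2)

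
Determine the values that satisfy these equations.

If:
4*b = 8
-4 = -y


Then:
b = 2
y = 4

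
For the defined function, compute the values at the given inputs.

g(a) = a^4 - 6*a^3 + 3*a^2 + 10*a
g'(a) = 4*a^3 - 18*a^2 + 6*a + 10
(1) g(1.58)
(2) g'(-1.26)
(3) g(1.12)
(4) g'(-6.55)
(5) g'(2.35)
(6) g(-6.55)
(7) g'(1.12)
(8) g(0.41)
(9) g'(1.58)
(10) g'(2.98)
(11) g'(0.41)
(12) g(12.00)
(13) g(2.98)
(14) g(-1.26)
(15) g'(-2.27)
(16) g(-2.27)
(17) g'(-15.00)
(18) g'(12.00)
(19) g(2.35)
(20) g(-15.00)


(1) = 5.86
(2) = -34.14
(3) = 8.11
(4) = -1925.59
(5) = -23.39
(6) = 3589.90
(7) = -0.24
(8) = 4.22
(9) = -9.68
(10) = -26.11
(11) = 9.71
(12) = 10920.00
(13) = -23.48
(14) = 6.69
(15) = -143.16
(16) = 89.49
(17) = -17630.00
(18) = 4402.00
(19) = -7.30
(20) = 71400.00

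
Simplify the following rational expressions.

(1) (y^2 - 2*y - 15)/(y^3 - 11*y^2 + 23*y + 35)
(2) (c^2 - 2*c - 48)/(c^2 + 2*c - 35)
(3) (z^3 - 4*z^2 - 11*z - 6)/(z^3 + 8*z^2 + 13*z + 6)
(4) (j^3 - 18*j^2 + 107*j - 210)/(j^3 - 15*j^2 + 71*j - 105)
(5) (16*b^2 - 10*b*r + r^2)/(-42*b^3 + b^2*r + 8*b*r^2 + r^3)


(1) = (y + 3)/(y^2 - 6*y - 7)
(2) = (c^2 - 2*c - 48)/(c^2 + 2*c - 35)
(3) = (z - 6)/(z + 6)
(4) = (j - 6)/(j - 3)
(5) = (-8*b + r)/(21*b^2 + 10*b*r + r^2)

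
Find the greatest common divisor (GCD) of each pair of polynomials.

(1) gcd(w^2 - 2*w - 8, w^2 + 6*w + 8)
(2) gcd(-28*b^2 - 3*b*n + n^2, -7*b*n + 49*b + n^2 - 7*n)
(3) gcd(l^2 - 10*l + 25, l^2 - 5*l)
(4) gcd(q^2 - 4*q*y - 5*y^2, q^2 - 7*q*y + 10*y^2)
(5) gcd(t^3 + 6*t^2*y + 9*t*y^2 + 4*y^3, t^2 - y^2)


(1) = gcd((w - 4)*(w + 2), (w + 2)*(w + 4)) = w + 2
(2) = 7*b - n
(3) = gcd((l - 5)^2, l*(l - 5)) = l - 5
(4) = -q + 5*y
(5) = t + y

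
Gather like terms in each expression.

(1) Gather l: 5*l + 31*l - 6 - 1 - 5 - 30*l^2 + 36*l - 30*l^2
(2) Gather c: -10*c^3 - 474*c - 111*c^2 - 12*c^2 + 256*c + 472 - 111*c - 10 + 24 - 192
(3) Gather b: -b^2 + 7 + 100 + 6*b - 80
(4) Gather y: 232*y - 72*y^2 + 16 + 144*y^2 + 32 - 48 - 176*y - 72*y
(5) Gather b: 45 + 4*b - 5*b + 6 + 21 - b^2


(1) = -60*l^2 + 72*l - 12
(2) = -10*c^3 - 123*c^2 - 329*c + 294
(3) = -b^2 + 6*b + 27
(4) = 72*y^2 - 16*y
(5) = -b^2 - b + 72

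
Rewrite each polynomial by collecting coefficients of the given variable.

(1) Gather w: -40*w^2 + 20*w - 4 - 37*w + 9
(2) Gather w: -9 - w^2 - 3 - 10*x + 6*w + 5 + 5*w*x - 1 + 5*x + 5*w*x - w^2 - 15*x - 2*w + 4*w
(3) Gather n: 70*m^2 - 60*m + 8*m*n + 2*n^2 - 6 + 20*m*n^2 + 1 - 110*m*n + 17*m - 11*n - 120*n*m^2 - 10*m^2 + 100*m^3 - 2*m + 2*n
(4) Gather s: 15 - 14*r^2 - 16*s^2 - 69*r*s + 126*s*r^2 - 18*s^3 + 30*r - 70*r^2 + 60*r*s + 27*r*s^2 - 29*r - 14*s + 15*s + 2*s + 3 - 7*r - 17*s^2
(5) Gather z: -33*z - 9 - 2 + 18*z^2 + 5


(1) = -40*w^2 - 17*w + 5
(2) = -2*w^2 + w*(10*x + 8) - 20*x - 8
(3) = 100*m^3 + 60*m^2 - 45*m + n^2*(20*m + 2) + n*(-120*m^2 - 102*m - 9) - 5
(4) = -84*r^2 - 6*r - 18*s^3 + s^2*(27*r - 33) + s*(126*r^2 - 9*r + 3) + 18
(5) = 18*z^2 - 33*z - 6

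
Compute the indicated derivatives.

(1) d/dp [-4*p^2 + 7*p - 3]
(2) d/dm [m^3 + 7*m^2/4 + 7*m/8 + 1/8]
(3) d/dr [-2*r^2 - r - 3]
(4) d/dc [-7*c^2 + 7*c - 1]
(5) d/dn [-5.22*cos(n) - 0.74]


(1) = 7 - 8*p
(2) = 3*m^2 + 7*m/2 + 7/8
(3) = -4*r - 1
(4) = 7 - 14*c
(5) = 5.22*sin(n)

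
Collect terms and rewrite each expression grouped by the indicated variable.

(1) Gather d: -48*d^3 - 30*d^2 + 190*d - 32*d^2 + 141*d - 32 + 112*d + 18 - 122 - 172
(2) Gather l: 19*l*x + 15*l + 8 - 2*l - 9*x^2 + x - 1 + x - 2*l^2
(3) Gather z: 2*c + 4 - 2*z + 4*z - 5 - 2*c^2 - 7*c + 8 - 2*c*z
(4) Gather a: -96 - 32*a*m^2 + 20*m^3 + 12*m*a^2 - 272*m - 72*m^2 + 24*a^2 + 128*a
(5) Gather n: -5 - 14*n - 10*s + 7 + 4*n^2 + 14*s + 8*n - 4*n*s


(1) = -48*d^3 - 62*d^2 + 443*d - 308
(2) = -2*l^2 + l*(19*x + 13) - 9*x^2 + 2*x + 7
(3) = -2*c^2 - 5*c + z*(2 - 2*c) + 7
(4) = a^2*(12*m + 24) + a*(128 - 32*m^2) + 20*m^3 - 72*m^2 - 272*m - 96
(5) = 4*n^2 + n*(-4*s - 6) + 4*s + 2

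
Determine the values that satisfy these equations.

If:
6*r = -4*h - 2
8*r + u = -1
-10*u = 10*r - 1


Then:
h = -37/140
r = -11/70
u = 9/35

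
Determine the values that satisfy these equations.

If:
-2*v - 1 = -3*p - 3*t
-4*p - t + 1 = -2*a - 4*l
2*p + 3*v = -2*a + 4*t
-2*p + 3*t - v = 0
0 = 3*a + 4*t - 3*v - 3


Then:
a = 59/103
l = -211/412
p = 7/103
t = -18/103
v = -68/103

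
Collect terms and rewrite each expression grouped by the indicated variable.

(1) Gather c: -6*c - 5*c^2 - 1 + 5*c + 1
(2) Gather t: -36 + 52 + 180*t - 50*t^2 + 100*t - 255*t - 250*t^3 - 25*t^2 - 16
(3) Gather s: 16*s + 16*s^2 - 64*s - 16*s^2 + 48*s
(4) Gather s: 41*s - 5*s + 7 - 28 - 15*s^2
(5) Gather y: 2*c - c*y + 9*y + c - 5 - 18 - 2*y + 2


(1) = -5*c^2 - c
(2) = -250*t^3 - 75*t^2 + 25*t
(3) = 0
(4) = -15*s^2 + 36*s - 21
(5) = 3*c + y*(7 - c) - 21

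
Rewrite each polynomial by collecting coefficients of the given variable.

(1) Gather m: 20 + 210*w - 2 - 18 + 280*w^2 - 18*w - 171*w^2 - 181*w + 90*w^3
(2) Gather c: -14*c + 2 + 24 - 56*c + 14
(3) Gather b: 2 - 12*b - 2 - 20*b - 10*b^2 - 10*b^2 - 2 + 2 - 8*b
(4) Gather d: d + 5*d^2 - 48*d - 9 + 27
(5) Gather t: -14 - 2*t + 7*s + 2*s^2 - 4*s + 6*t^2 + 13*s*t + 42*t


(1) = 90*w^3 + 109*w^2 + 11*w
(2) = 40 - 70*c
(3) = -20*b^2 - 40*b
(4) = 5*d^2 - 47*d + 18
(5) = 2*s^2 + 3*s + 6*t^2 + t*(13*s + 40) - 14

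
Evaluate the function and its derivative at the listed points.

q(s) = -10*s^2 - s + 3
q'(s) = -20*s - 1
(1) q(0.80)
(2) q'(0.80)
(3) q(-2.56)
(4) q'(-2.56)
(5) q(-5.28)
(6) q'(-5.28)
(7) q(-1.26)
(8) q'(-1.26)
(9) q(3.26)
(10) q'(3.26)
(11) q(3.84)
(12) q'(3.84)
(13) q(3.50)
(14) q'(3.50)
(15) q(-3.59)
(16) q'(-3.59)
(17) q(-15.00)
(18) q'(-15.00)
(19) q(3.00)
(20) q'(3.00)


(1) = -4.20
(2) = -17.00
(3) = -59.98
(4) = 50.20
(5) = -270.50
(6) = 104.60
(7) = -11.62
(8) = 24.20
(9) = -106.54
(10) = -66.20
(11) = -148.30
(12) = -77.80
(13) = -123.00
(14) = -71.00
(15) = -122.29
(16) = 70.80
(17) = -2232.00
(18) = 299.00
(19) = -90.00
(20) = -61.00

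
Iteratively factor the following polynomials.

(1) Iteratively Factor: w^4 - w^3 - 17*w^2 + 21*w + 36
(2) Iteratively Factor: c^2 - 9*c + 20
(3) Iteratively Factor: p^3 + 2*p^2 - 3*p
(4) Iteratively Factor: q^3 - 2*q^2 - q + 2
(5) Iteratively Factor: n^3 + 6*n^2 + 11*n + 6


(1) = (w + 1)*(w^3 - 2*w^2 - 15*w + 36) = (w - 3)*(w + 1)*(w^2 + w - 12) = (w - 3)*(w + 1)*(w + 4)*(w - 3)
(2) = (c - 4)*(c - 5)
(3) = (p + 3)*(p^2 - p) = p*(p + 3)*(p - 1)
(4) = (q + 1)*(q^2 - 3*q + 2) = (q - 2)*(q + 1)*(q - 1)
(5) = (n + 2)*(n^2 + 4*n + 3) = (n + 1)*(n + 2)*(n + 3)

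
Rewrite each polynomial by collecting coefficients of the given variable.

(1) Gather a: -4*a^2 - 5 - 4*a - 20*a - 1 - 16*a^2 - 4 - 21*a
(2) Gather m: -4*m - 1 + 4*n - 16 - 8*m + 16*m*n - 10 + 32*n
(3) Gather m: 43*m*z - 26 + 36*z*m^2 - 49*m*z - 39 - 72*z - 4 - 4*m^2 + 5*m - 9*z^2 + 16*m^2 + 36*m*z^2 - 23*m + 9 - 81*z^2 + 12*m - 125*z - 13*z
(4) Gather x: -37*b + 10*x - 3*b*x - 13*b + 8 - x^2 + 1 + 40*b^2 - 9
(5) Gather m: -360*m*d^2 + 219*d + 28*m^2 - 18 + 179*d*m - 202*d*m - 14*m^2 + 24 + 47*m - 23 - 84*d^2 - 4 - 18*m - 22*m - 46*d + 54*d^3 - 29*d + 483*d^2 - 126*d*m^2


(1) = -20*a^2 - 45*a - 10
(2) = m*(16*n - 12) + 36*n - 27
(3) = m^2*(36*z + 12) + m*(36*z^2 - 6*z - 6) - 90*z^2 - 210*z - 60
(4) = 40*b^2 - 50*b - x^2 + x*(10 - 3*b)
(5) = 54*d^3 + 399*d^2 + 144*d + m^2*(14 - 126*d) + m*(-360*d^2 - 23*d + 7) - 21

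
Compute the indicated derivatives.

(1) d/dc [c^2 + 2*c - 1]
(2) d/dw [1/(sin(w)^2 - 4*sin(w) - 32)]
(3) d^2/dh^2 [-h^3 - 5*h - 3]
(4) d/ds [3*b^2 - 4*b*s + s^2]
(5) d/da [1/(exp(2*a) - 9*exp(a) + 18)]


(1) = 2*c + 2
(2) = 2*(2 - sin(w))*cos(w)/((sin(w) - 8)^2*(sin(w) + 4)^2)
(3) = -6*h
(4) = -4*b + 2*s
(5) = (9 - 2*exp(a))*exp(a)/(exp(2*a) - 9*exp(a) + 18)^2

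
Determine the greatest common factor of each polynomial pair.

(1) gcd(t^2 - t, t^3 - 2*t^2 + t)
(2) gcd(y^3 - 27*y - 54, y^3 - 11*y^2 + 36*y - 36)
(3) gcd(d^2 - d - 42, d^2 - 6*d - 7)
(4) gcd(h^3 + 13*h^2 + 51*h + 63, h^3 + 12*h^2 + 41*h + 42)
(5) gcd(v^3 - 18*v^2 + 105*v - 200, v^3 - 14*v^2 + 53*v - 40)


(1) = gcd(t*(t - 1), t*(t - 1)^2) = t^2 - t
(2) = gcd((y - 6)*(y + 3)^2, (y - 6)*(y - 3)*(y - 2)) = y - 6
(3) = d - 7
(4) = h^2 + 10*h + 21
(5) = gcd((v - 8)*(v - 5)^2, (v - 8)*(v - 5)*(v - 1)) = v^2 - 13*v + 40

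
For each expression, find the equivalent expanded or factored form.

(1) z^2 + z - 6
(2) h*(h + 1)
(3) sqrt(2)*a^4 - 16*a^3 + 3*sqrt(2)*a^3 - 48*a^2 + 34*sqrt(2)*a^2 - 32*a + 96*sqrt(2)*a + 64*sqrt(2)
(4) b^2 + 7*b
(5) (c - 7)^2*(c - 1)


(1) = (z - 2)*(z + 3)
(2) = h^2 + h
(3) = (a + 2)*(a - 4*sqrt(2))^2*(sqrt(2)*a + sqrt(2))
(4) = b*(b + 7)
(5) = c^3 - 15*c^2 + 63*c - 49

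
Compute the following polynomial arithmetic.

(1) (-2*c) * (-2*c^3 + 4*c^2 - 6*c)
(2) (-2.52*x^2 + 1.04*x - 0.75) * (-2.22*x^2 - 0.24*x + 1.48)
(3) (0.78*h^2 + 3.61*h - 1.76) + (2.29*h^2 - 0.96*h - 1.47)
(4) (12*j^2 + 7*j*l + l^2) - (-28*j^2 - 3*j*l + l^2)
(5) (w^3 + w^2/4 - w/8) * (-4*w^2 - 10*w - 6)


(1) = 4*c^4 - 8*c^3 + 12*c^2
(2) = 5.5944*x^4 - 1.704*x^3 - 2.3142*x^2 + 1.7192*x - 1.11
(3) = 3.07*h^2 + 2.65*h - 3.23
(4) = 40*j^2 + 10*j*l
(5) = -4*w^5 - 11*w^4 - 8*w^3 - w^2/4 + 3*w/4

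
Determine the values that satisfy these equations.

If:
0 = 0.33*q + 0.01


Then:
q = -0.03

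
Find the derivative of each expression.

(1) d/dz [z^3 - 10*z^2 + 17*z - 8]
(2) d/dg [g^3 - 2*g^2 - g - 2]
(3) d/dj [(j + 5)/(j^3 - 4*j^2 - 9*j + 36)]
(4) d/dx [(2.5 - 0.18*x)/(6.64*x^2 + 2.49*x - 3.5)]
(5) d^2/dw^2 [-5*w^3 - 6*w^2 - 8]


(1) = 3*z^2 - 20*z + 17
(2) = 3*g^2 - 4*g - 1
(3) = (j^3 - 4*j^2 - 9*j + (j + 5)*(-3*j^2 + 8*j + 9) + 36)/(j^3 - 4*j^2 - 9*j + 36)^2
(4) = (1.1952*x^2 - 33.2*x - 5.595)/(44.0896*x^4 + 33.0672*x^3 - 40.2799*x^2 - 17.43*x + 12.25)
(5) = -30*w - 12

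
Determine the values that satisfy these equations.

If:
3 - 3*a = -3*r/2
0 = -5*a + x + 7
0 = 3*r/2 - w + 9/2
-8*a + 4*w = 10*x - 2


Then:
a = 39/23
r = 32/23
w = 303/46
x = 34/23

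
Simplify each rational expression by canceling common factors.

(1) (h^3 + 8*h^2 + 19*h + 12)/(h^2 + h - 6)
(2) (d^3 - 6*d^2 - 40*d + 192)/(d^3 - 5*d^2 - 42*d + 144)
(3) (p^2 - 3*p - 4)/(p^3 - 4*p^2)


(1) = (h^2 + 5*h + 4)/(h - 2)
(2) = (d - 4)/(d - 3)
(3) = (p + 1)/p^2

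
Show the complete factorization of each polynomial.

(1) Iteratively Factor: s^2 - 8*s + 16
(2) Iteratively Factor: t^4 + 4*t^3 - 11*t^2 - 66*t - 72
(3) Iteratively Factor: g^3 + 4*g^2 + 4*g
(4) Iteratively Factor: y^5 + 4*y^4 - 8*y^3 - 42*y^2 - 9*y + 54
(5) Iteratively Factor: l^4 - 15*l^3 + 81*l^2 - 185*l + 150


(1) = (s - 4)*(s - 4)
(2) = (t + 3)*(t^3 + t^2 - 14*t - 24) = (t - 4)*(t + 3)*(t^2 + 5*t + 6) = (t - 4)*(t + 2)*(t + 3)*(t + 3)
(3) = (g + 2)*(g^2 + 2*g) = g*(g + 2)*(g + 2)
(4) = (y - 3)*(y^4 + 7*y^3 + 13*y^2 - 3*y - 18) = (y - 3)*(y + 2)*(y^3 + 5*y^2 + 3*y - 9) = (y - 3)*(y + 2)*(y + 3)*(y^2 + 2*y - 3) = (y - 3)*(y + 2)*(y + 3)^2*(y - 1)
(5) = (l - 3)*(l^3 - 12*l^2 + 45*l - 50) = (l - 5)*(l - 3)*(l^2 - 7*l + 10) = (l - 5)^2*(l - 3)*(l - 2)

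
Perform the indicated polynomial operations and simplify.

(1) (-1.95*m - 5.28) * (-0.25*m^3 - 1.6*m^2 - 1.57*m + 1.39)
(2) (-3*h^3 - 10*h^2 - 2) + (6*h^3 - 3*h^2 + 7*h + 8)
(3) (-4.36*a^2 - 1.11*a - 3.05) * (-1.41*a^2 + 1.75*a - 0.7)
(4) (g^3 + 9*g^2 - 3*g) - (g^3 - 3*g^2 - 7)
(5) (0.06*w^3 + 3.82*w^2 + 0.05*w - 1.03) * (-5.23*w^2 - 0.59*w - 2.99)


(1) = 0.4875*m^4 + 4.44*m^3 + 11.5095*m^2 + 5.5791*m - 7.3392
(2) = 3*h^3 - 13*h^2 + 7*h + 6
(3) = 6.1476*a^4 - 6.0649*a^3 + 5.41*a^2 - 4.5605*a + 2.135
(4) = 12*g^2 - 3*g + 7
(5) = -0.3138*w^5 - 20.014*w^4 - 2.6947*w^3 - 6.0644*w^2 + 0.4582*w + 3.0797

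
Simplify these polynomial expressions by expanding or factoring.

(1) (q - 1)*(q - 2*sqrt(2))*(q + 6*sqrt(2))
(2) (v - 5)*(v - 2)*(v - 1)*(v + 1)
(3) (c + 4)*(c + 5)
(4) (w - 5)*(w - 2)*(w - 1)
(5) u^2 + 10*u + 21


(1) = q^3 - q^2 + 4*sqrt(2)*q^2 - 24*q - 4*sqrt(2)*q + 24
(2) = v^4 - 7*v^3 + 9*v^2 + 7*v - 10
(3) = c^2 + 9*c + 20
(4) = w^3 - 8*w^2 + 17*w - 10
(5) = (u + 3)*(u + 7)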